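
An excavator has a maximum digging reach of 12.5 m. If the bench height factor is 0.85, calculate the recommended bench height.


10.625 m

Bench height = reach * factor
= 12.5 * 0.85
= 10.625 m


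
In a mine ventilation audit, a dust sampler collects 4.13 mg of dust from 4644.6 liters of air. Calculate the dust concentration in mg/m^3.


Convert liters to m^3: 1 m^3 = 1000 L
Concentration = mass / volume * 1000
= 4.13 / 4644.6 * 1000
= 0.0008892046678 * 1000
= 0.8892 mg/m^3

0.8892 mg/m^3


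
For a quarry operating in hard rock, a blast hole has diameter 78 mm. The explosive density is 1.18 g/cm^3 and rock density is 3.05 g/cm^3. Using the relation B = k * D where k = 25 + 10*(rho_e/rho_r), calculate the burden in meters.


First, compute k:
rho_e / rho_r = 1.18 / 3.05 = 0.3868852459
k = 25 + 10 * 0.3868852459 = 28.86885246
Then, compute burden:
B = k * D / 1000 = 28.86885246 * 78 / 1000
= 2251.770492 / 1000
= 2.2518 m

2.2518 m


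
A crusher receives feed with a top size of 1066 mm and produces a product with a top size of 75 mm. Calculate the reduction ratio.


14.2133

Reduction ratio = feed size / product size
= 1066 / 75
= 14.2133


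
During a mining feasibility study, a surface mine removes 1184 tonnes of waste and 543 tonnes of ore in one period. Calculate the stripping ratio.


Stripping ratio = waste tonnage / ore tonnage
= 1184 / 543
= 2.1805

2.1805


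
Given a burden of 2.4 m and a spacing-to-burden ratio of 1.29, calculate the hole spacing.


3.096 m

Spacing = burden * ratio
= 2.4 * 1.29
= 3.096 m


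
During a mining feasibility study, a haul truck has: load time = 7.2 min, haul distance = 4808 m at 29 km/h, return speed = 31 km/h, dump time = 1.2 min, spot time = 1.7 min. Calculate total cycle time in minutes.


Convert haul speed to m/min: 29 * 1000/60 = 483.3333333 m/min
Haul time = 4808 / 483.3333333 = 9.947586207 min
Convert return speed to m/min: 31 * 1000/60 = 516.6666667 m/min
Return time = 4808 / 516.6666667 = 9.305806452 min
Total cycle time:
= 7.2 + 9.947586207 + 1.2 + 9.305806452 + 1.7
= 29.3534 min

29.3534 min


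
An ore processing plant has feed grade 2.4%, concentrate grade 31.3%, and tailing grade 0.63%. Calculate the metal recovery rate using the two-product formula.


Using the two-product formula:
R = 100 * c * (f - t) / (f * (c - t))
Numerator = 100 * 31.3 * (2.4 - 0.63)
= 100 * 31.3 * 1.77
= 5540.1
Denominator = 2.4 * (31.3 - 0.63)
= 2.4 * 30.67
= 73.608
R = 5540.1 / 73.608
= 75.2649%

75.2649%


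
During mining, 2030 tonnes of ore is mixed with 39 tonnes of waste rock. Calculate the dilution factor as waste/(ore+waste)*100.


Total material = ore + waste
= 2030 + 39 = 2069 tonnes
Dilution = waste / total * 100
= 39 / 2069 * 100
= 0.01884968584 * 100
= 1.885%

1.885%


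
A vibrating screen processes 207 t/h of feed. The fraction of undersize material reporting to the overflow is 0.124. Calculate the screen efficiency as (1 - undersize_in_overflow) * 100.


87.6%

Screen efficiency = (1 - fraction of undersize in overflow) * 100
= (1 - 0.124) * 100
= 0.876 * 100
= 87.6%


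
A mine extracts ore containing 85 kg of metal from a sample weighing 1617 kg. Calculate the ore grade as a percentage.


Ore grade = (metal mass / ore mass) * 100
= (85 / 1617) * 100
= 0.05256648114 * 100
= 5.2566%

5.2566%


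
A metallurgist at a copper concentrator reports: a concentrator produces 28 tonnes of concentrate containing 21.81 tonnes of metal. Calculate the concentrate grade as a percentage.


77.8929%

Grade = (metal in concentrate / concentrate mass) * 100
= (21.81 / 28) * 100
= 0.7789285714 * 100
= 77.8929%


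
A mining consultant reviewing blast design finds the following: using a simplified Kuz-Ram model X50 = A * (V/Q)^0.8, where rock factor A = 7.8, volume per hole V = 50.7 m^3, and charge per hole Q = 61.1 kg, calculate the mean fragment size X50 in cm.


6.7184 cm

Compute V/Q:
V/Q = 50.7 / 61.1 = 0.829787234
Raise to the power 0.8:
(V/Q)^0.8 = 0.829787234^0.8 = 0.8613375869
Multiply by A:
X50 = 7.8 * 0.8613375869
= 6.7184 cm


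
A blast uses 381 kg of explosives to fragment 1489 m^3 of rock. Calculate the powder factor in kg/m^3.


0.2559 kg/m^3

Powder factor = explosive mass / rock volume
= 381 / 1489
= 0.2559 kg/m^3


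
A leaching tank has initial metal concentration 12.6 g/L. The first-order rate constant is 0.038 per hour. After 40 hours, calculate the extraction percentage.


Compute the exponent:
-k * t = -0.038 * 40 = -1.52
Remaining concentration:
C = 12.6 * exp(-1.52)
= 12.6 * 0.218711887
= 2.755769776 g/L
Extracted = 12.6 - 2.755769776 = 9.844230224 g/L
Extraction % = 9.844230224 / 12.6 * 100
= 78.1288%

78.1288%


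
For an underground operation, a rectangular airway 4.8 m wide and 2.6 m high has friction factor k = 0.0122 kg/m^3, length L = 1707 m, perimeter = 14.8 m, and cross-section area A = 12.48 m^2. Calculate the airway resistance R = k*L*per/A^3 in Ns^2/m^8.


0.1586 Ns^2/m^8

Compute the numerator:
k * L * per = 0.0122 * 1707 * 14.8
= 308.21592
Compute the denominator:
A^3 = 12.48^3 = 1943.764992
Resistance:
R = 308.21592 / 1943.764992
= 0.1586 Ns^2/m^8


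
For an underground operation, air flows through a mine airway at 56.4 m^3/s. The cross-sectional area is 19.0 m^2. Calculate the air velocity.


Velocity = flow rate / cross-sectional area
= 56.4 / 19.0
= 2.9684 m/s

2.9684 m/s


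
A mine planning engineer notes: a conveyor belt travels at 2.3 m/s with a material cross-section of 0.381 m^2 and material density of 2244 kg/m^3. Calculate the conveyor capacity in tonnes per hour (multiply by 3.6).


Volumetric flow = speed * area
= 2.3 * 0.381 = 0.8763 m^3/s
Mass flow = volumetric * density
= 0.8763 * 2244 = 1966.4172 kg/s
Convert to t/h: multiply by 3.6
Capacity = 1966.4172 * 3.6
= 7079.1019 t/h

7079.1019 t/h


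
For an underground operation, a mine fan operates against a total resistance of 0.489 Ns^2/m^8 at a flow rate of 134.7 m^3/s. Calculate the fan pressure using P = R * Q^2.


8872.46 Pa

Compute Q^2:
Q^2 = 134.7^2 = 18144.09
Compute pressure:
P = R * Q^2 = 0.489 * 18144.09
= 8872.46 Pa


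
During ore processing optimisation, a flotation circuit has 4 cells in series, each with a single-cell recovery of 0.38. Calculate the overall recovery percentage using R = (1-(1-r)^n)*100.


Complement of single-cell recovery:
1 - r = 1 - 0.38 = 0.62
Raise to power n:
(1 - r)^4 = 0.62^4 = 0.14776336
Overall recovery:
R = (1 - 0.14776336) * 100
= 85.2237%

85.2237%


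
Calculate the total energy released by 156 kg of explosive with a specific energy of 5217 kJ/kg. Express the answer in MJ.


813.852 MJ

Energy = mass * specific_energy / 1000
= 156 * 5217 / 1000
= 813852 / 1000
= 813.852 MJ


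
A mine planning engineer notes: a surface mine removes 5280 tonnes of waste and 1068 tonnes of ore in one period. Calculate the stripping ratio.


Stripping ratio = waste tonnage / ore tonnage
= 5280 / 1068
= 4.9438

4.9438


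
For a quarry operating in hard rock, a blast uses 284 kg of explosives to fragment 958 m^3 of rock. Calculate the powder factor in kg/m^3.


0.2965 kg/m^3

Powder factor = explosive mass / rock volume
= 284 / 958
= 0.2965 kg/m^3


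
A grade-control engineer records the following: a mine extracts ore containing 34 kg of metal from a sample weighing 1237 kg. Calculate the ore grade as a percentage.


Ore grade = (metal mass / ore mass) * 100
= (34 / 1237) * 100
= 0.02748585287 * 100
= 2.7486%

2.7486%


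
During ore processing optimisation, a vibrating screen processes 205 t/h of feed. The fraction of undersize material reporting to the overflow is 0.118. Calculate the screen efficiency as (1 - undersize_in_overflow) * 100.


88.2%

Screen efficiency = (1 - fraction of undersize in overflow) * 100
= (1 - 0.118) * 100
= 0.882 * 100
= 88.2%


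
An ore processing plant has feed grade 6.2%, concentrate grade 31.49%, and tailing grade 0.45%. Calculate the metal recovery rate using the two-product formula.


94.0865%

Using the two-product formula:
R = 100 * c * (f - t) / (f * (c - t))
Numerator = 100 * 31.49 * (6.2 - 0.45)
= 100 * 31.49 * 5.75
= 18106.75
Denominator = 6.2 * (31.49 - 0.45)
= 6.2 * 31.04
= 192.448
R = 18106.75 / 192.448
= 94.0865%


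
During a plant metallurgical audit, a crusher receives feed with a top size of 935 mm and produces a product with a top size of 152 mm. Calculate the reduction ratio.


Reduction ratio = feed size / product size
= 935 / 152
= 6.1513

6.1513


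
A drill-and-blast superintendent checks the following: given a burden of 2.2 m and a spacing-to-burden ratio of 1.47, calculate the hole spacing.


Spacing = burden * ratio
= 2.2 * 1.47
= 3.234 m

3.234 m


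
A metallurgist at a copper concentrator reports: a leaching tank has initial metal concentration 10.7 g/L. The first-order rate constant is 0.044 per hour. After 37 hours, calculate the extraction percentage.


Compute the exponent:
-k * t = -0.044 * 37 = -1.628
Remaining concentration:
C = 10.7 * exp(-1.628)
= 10.7 * 0.1963218254
= 2.100643532 g/L
Extracted = 10.7 - 2.100643532 = 8.599356468 g/L
Extraction % = 8.599356468 / 10.7 * 100
= 80.3678%

80.3678%


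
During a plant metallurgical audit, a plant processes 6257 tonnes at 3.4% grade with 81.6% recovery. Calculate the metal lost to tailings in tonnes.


39.1438 tonnes

Total metal in feed:
= 6257 * 3.4 / 100 = 212.738 tonnes
Metal recovered:
= 212.738 * 81.6 / 100 = 173.594208 tonnes
Metal lost to tailings:
= 212.738 - 173.594208
= 39.1438 tonnes


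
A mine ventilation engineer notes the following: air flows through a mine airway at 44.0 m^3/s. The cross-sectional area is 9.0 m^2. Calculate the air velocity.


Velocity = flow rate / cross-sectional area
= 44.0 / 9.0
= 4.8889 m/s

4.8889 m/s


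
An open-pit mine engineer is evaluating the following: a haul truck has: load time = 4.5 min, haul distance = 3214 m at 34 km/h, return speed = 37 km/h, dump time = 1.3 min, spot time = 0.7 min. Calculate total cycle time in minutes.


Convert haul speed to m/min: 34 * 1000/60 = 566.6666667 m/min
Haul time = 3214 / 566.6666667 = 5.671764706 min
Convert return speed to m/min: 37 * 1000/60 = 616.6666667 m/min
Return time = 3214 / 616.6666667 = 5.211891892 min
Total cycle time:
= 4.5 + 5.671764706 + 1.3 + 5.211891892 + 0.7
= 17.3837 min

17.3837 min


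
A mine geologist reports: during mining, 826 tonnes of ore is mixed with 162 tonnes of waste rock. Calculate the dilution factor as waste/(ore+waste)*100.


Total material = ore + waste
= 826 + 162 = 988 tonnes
Dilution = waste / total * 100
= 162 / 988 * 100
= 0.1639676113 * 100
= 16.3968%

16.3968%


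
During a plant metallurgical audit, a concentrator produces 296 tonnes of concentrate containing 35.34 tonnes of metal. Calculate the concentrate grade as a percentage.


Grade = (metal in concentrate / concentrate mass) * 100
= (35.34 / 296) * 100
= 0.1193918919 * 100
= 11.9392%

11.9392%


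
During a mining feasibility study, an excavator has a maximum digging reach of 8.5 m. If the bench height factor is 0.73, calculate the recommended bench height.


Bench height = reach * factor
= 8.5 * 0.73
= 6.205 m

6.205 m


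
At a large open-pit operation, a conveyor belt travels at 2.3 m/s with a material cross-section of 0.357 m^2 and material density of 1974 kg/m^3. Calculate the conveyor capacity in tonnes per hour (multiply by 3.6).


5835.065 t/h

Volumetric flow = speed * area
= 2.3 * 0.357 = 0.8211 m^3/s
Mass flow = volumetric * density
= 0.8211 * 1974 = 1620.8514 kg/s
Convert to t/h: multiply by 3.6
Capacity = 1620.8514 * 3.6
= 5835.065 t/h


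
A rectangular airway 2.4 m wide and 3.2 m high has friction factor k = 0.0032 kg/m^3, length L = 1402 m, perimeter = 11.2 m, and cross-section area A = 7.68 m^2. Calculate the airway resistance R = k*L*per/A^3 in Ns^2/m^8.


Compute the numerator:
k * L * per = 0.0032 * 1402 * 11.2
= 50.24768
Compute the denominator:
A^3 = 7.68^3 = 452.984832
Resistance:
R = 50.24768 / 452.984832
= 0.1109 Ns^2/m^8

0.1109 Ns^2/m^8


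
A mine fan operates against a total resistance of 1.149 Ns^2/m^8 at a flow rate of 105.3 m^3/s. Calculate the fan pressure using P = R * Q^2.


Compute Q^2:
Q^2 = 105.3^2 = 11088.09
Compute pressure:
P = R * Q^2 = 1.149 * 11088.09
= 12740.2154 Pa

12740.2154 Pa


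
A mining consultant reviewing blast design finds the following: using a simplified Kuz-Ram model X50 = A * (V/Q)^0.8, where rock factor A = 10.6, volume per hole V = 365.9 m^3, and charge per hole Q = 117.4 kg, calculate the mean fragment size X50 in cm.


26.3185 cm

Compute V/Q:
V/Q = 365.9 / 117.4 = 3.11669506
Raise to the power 0.8:
(V/Q)^0.8 = 3.11669506^0.8 = 2.482878398
Multiply by A:
X50 = 10.6 * 2.482878398
= 26.3185 cm


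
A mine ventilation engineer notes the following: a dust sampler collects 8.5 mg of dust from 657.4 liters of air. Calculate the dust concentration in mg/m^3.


Convert liters to m^3: 1 m^3 = 1000 L
Concentration = mass / volume * 1000
= 8.5 / 657.4 * 1000
= 0.01292972315 * 1000
= 12.9297 mg/m^3

12.9297 mg/m^3


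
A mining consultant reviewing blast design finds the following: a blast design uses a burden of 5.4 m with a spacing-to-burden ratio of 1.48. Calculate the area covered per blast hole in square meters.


First, find the spacing:
Spacing = burden * ratio = 5.4 * 1.48
= 7.992 m
Then, calculate the area:
Area = burden * spacing = 5.4 * 7.992
= 43.1568 m^2

43.1568 m^2


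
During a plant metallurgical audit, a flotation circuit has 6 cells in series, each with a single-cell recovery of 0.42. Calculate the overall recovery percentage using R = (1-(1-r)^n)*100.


96.1931%

Complement of single-cell recovery:
1 - r = 1 - 0.42 = 0.58
Raise to power n:
(1 - r)^6 = 0.58^6 = 0.03806869254
Overall recovery:
R = (1 - 0.03806869254) * 100
= 96.1931%


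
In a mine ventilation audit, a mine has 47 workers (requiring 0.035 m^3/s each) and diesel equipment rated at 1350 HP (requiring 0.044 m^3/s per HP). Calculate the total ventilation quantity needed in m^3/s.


61.045 m^3/s

Airflow for workers:
Q_people = 47 * 0.035 = 1.645 m^3/s
Airflow for diesel equipment:
Q_diesel = 1350 * 0.044 = 59.4 m^3/s
Total ventilation:
Q_total = 1.645 + 59.4
= 61.045 m^3/s


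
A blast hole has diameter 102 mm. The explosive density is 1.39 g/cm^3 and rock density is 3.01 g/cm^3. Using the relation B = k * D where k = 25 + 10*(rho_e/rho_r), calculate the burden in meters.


3.021 m

First, compute k:
rho_e / rho_r = 1.39 / 3.01 = 0.4617940199
k = 25 + 10 * 0.4617940199 = 29.6179402
Then, compute burden:
B = k * D / 1000 = 29.6179402 * 102 / 1000
= 3021.0299 / 1000
= 3.021 m


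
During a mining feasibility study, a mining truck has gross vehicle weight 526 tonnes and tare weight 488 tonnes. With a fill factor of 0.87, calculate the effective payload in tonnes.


33.06 tonnes

Maximum payload = gross - tare
= 526 - 488 = 38 tonnes
Effective payload = max payload * fill factor
= 38 * 0.87
= 33.06 tonnes


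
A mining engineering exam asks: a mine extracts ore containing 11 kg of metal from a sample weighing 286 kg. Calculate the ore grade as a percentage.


Ore grade = (metal mass / ore mass) * 100
= (11 / 286) * 100
= 0.03846153846 * 100
= 3.8462%

3.8462%


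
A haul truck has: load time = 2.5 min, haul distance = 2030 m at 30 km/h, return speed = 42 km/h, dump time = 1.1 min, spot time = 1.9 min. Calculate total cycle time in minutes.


Convert haul speed to m/min: 30 * 1000/60 = 500 m/min
Haul time = 2030 / 500 = 4.06 min
Convert return speed to m/min: 42 * 1000/60 = 700 m/min
Return time = 2030 / 700 = 2.9 min
Total cycle time:
= 2.5 + 4.06 + 1.1 + 2.9 + 1.9
= 12.46 min

12.46 min


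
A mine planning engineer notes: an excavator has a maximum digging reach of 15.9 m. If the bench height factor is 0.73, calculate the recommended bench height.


Bench height = reach * factor
= 15.9 * 0.73
= 11.607 m

11.607 m


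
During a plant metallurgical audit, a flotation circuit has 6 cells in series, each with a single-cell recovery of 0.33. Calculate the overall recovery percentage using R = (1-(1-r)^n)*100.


Complement of single-cell recovery:
1 - r = 1 - 0.33 = 0.67
Raise to power n:
(1 - r)^6 = 0.67^6 = 0.09045838217
Overall recovery:
R = (1 - 0.09045838217) * 100
= 90.9542%

90.9542%


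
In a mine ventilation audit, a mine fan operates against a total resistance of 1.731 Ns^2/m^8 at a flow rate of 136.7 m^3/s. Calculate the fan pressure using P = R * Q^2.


Compute Q^2:
Q^2 = 136.7^2 = 18686.89
Compute pressure:
P = R * Q^2 = 1.731 * 18686.89
= 32347.0066 Pa

32347.0066 Pa


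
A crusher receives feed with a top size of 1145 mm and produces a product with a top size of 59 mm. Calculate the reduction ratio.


19.4068

Reduction ratio = feed size / product size
= 1145 / 59
= 19.4068


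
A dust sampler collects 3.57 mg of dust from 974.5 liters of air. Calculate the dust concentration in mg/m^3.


Convert liters to m^3: 1 m^3 = 1000 L
Concentration = mass / volume * 1000
= 3.57 / 974.5 * 1000
= 0.003663417137 * 1000
= 3.6634 mg/m^3

3.6634 mg/m^3


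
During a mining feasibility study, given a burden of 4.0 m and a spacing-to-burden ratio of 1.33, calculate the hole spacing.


5.32 m

Spacing = burden * ratio
= 4.0 * 1.33
= 5.32 m


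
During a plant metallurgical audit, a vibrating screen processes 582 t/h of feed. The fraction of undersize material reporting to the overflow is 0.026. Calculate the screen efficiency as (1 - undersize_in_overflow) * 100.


97.4%

Screen efficiency = (1 - fraction of undersize in overflow) * 100
= (1 - 0.026) * 100
= 0.974 * 100
= 97.4%


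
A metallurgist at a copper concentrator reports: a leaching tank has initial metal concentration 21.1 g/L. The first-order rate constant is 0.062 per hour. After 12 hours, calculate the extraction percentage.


52.4791%

Compute the exponent:
-k * t = -0.062 * 12 = -0.744
Remaining concentration:
C = 21.1 * exp(-0.744)
= 21.1 * 0.4752092717
= 10.02691563 g/L
Extracted = 21.1 - 10.02691563 = 11.07308437 g/L
Extraction % = 11.07308437 / 21.1 * 100
= 52.4791%


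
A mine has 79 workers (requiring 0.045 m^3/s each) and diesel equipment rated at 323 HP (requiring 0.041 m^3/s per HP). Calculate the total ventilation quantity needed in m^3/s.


16.798 m^3/s

Airflow for workers:
Q_people = 79 * 0.045 = 3.555 m^3/s
Airflow for diesel equipment:
Q_diesel = 323 * 0.041 = 13.243 m^3/s
Total ventilation:
Q_total = 3.555 + 13.243
= 16.798 m^3/s


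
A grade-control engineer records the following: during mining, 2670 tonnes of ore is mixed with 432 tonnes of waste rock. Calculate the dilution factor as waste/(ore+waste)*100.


13.9265%

Total material = ore + waste
= 2670 + 432 = 3102 tonnes
Dilution = waste / total * 100
= 432 / 3102 * 100
= 0.1392649903 * 100
= 13.9265%


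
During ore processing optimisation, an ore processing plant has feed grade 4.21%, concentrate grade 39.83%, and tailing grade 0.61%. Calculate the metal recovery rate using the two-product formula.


86.8407%

Using the two-product formula:
R = 100 * c * (f - t) / (f * (c - t))
Numerator = 100 * 39.83 * (4.21 - 0.61)
= 100 * 39.83 * 3.6
= 14338.8
Denominator = 4.21 * (39.83 - 0.61)
= 4.21 * 39.22
= 165.1162
R = 14338.8 / 165.1162
= 86.8407%


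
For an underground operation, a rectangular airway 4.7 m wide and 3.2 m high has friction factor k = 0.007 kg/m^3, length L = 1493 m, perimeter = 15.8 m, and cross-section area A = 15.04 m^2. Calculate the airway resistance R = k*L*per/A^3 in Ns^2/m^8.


Compute the numerator:
k * L * per = 0.007 * 1493 * 15.8
= 165.1258
Compute the denominator:
A^3 = 15.04^3 = 3402.072064
Resistance:
R = 165.1258 / 3402.072064
= 0.0485 Ns^2/m^8

0.0485 Ns^2/m^8


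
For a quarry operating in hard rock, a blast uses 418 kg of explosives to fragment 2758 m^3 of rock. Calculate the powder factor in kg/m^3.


Powder factor = explosive mass / rock volume
= 418 / 2758
= 0.1516 kg/m^3

0.1516 kg/m^3


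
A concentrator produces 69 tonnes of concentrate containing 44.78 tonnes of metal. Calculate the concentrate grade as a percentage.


64.8986%

Grade = (metal in concentrate / concentrate mass) * 100
= (44.78 / 69) * 100
= 0.6489855072 * 100
= 64.8986%


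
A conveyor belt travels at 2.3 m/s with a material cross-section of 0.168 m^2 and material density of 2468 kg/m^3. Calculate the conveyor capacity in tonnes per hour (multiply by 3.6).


Volumetric flow = speed * area
= 2.3 * 0.168 = 0.3864 m^3/s
Mass flow = volumetric * density
= 0.3864 * 2468 = 953.6352 kg/s
Convert to t/h: multiply by 3.6
Capacity = 953.6352 * 3.6
= 3433.0867 t/h

3433.0867 t/h


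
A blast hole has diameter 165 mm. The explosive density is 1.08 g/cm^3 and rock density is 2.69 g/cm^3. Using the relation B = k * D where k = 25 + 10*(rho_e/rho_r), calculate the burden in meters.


4.7875 m

First, compute k:
rho_e / rho_r = 1.08 / 2.69 = 0.4014869888
k = 25 + 10 * 0.4014869888 = 29.01486989
Then, compute burden:
B = k * D / 1000 = 29.01486989 * 165 / 1000
= 4787.453532 / 1000
= 4.7875 m


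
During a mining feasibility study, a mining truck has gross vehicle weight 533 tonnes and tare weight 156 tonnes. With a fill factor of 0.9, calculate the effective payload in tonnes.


339.3 tonnes

Maximum payload = gross - tare
= 533 - 156 = 377 tonnes
Effective payload = max payload * fill factor
= 377 * 0.9
= 339.3 tonnes


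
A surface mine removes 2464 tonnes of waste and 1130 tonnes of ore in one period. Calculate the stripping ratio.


2.1805

Stripping ratio = waste tonnage / ore tonnage
= 2464 / 1130
= 2.1805


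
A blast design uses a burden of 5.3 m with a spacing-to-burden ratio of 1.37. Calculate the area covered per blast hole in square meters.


38.4833 m^2

First, find the spacing:
Spacing = burden * ratio = 5.3 * 1.37
= 7.261 m
Then, calculate the area:
Area = burden * spacing = 5.3 * 7.261
= 38.4833 m^2


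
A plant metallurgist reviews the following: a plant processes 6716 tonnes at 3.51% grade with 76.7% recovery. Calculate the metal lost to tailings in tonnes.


54.9255 tonnes

Total metal in feed:
= 6716 * 3.51 / 100 = 235.7316 tonnes
Metal recovered:
= 235.7316 * 76.7 / 100 = 180.8061372 tonnes
Metal lost to tailings:
= 235.7316 - 180.8061372
= 54.9255 tonnes


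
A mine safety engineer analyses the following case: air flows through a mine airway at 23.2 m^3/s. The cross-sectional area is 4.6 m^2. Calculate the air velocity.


5.0435 m/s

Velocity = flow rate / cross-sectional area
= 23.2 / 4.6
= 5.0435 m/s


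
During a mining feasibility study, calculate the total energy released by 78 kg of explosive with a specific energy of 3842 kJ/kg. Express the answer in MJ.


299.676 MJ

Energy = mass * specific_energy / 1000
= 78 * 3842 / 1000
= 299676 / 1000
= 299.676 MJ


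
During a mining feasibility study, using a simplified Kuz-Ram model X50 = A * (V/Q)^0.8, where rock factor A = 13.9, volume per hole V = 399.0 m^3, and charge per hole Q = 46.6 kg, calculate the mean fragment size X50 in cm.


77.4612 cm

Compute V/Q:
V/Q = 399.0 / 46.6 = 8.56223176
Raise to the power 0.8:
(V/Q)^0.8 = 8.56223176^0.8 = 5.572750291
Multiply by A:
X50 = 13.9 * 5.572750291
= 77.4612 cm


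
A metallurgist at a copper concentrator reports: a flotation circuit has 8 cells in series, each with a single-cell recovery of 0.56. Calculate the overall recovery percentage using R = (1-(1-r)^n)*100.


99.8595%

Complement of single-cell recovery:
1 - r = 1 - 0.56 = 0.44
Raise to power n:
(1 - r)^8 = 0.44^8 = 0.001404822363
Overall recovery:
R = (1 - 0.001404822363) * 100
= 99.8595%


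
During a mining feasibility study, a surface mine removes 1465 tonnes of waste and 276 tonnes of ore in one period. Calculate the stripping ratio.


Stripping ratio = waste tonnage / ore tonnage
= 1465 / 276
= 5.308

5.308


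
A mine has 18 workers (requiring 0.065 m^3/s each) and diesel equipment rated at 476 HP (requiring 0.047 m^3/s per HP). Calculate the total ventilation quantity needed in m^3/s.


Airflow for workers:
Q_people = 18 * 0.065 = 1.17 m^3/s
Airflow for diesel equipment:
Q_diesel = 476 * 0.047 = 22.372 m^3/s
Total ventilation:
Q_total = 1.17 + 22.372
= 23.542 m^3/s

23.542 m^3/s


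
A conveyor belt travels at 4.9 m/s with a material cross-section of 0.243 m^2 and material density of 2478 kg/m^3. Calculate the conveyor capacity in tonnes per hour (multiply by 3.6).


10621.9966 t/h

Volumetric flow = speed * area
= 4.9 * 0.243 = 1.1907 m^3/s
Mass flow = volumetric * density
= 1.1907 * 2478 = 2950.5546 kg/s
Convert to t/h: multiply by 3.6
Capacity = 2950.5546 * 3.6
= 10621.9966 t/h


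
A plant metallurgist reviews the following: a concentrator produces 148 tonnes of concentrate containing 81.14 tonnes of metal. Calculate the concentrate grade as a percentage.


54.8243%

Grade = (metal in concentrate / concentrate mass) * 100
= (81.14 / 148) * 100
= 0.5482432432 * 100
= 54.8243%


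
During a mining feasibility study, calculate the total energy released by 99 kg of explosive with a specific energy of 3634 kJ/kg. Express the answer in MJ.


Energy = mass * specific_energy / 1000
= 99 * 3634 / 1000
= 359766 / 1000
= 359.766 MJ

359.766 MJ


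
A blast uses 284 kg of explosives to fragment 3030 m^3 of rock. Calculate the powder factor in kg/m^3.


0.0937 kg/m^3

Powder factor = explosive mass / rock volume
= 284 / 3030
= 0.0937 kg/m^3


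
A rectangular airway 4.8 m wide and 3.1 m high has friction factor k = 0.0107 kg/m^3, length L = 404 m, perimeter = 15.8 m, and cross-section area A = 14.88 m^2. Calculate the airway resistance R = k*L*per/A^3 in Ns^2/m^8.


Compute the numerator:
k * L * per = 0.0107 * 404 * 15.8
= 68.30024
Compute the denominator:
A^3 = 14.88^3 = 3294.646272
Resistance:
R = 68.30024 / 3294.646272
= 0.0207 Ns^2/m^8

0.0207 Ns^2/m^8


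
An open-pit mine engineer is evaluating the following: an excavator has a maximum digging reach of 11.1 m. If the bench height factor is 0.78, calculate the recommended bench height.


8.658 m

Bench height = reach * factor
= 11.1 * 0.78
= 8.658 m


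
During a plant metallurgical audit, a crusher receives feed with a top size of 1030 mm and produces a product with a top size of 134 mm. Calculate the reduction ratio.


Reduction ratio = feed size / product size
= 1030 / 134
= 7.6866

7.6866


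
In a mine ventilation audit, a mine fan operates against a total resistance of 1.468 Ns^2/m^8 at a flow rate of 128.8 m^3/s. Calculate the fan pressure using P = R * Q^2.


Compute Q^2:
Q^2 = 128.8^2 = 16589.44
Compute pressure:
P = R * Q^2 = 1.468 * 16589.44
= 24353.2979 Pa

24353.2979 Pa


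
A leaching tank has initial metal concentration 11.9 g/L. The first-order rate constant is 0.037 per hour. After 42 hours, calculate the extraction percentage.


Compute the exponent:
-k * t = -0.037 * 42 = -1.554
Remaining concentration:
C = 11.9 * exp(-1.554)
= 11.9 * 0.2114006777
= 2.515668064 g/L
Extracted = 11.9 - 2.515668064 = 9.384331936 g/L
Extraction % = 9.384331936 / 11.9 * 100
= 78.8599%

78.8599%


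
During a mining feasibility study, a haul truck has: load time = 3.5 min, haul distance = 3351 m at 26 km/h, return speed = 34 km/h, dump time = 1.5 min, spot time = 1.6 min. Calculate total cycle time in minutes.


20.2466 min

Convert haul speed to m/min: 26 * 1000/60 = 433.3333333 m/min
Haul time = 3351 / 433.3333333 = 7.733076923 min
Convert return speed to m/min: 34 * 1000/60 = 566.6666667 m/min
Return time = 3351 / 566.6666667 = 5.913529412 min
Total cycle time:
= 3.5 + 7.733076923 + 1.5 + 5.913529412 + 1.6
= 20.2466 min


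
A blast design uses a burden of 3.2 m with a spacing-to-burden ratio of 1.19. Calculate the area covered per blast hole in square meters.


12.1856 m^2

First, find the spacing:
Spacing = burden * ratio = 3.2 * 1.19
= 3.808 m
Then, calculate the area:
Area = burden * spacing = 3.2 * 3.808
= 12.1856 m^2


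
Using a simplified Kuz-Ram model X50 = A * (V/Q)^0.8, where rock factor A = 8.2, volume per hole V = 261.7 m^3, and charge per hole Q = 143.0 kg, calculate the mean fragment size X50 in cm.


13.2981 cm

Compute V/Q:
V/Q = 261.7 / 143.0 = 1.83006993
Raise to the power 0.8:
(V/Q)^0.8 = 1.83006993^0.8 = 1.62171356
Multiply by A:
X50 = 8.2 * 1.62171356
= 13.2981 cm


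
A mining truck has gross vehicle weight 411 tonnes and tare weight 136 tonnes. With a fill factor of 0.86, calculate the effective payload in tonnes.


Maximum payload = gross - tare
= 411 - 136 = 275 tonnes
Effective payload = max payload * fill factor
= 275 * 0.86
= 236.5 tonnes

236.5 tonnes


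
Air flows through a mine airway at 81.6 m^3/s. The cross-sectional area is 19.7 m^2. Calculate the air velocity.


4.1421 m/s

Velocity = flow rate / cross-sectional area
= 81.6 / 19.7
= 4.1421 m/s


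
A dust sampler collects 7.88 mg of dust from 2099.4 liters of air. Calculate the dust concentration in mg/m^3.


3.7535 mg/m^3

Convert liters to m^3: 1 m^3 = 1000 L
Concentration = mass / volume * 1000
= 7.88 / 2099.4 * 1000
= 0.003753453368 * 1000
= 3.7535 mg/m^3


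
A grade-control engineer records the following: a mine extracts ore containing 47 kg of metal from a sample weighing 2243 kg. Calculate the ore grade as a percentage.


Ore grade = (metal mass / ore mass) * 100
= (47 / 2243) * 100
= 0.02095407936 * 100
= 2.0954%

2.0954%


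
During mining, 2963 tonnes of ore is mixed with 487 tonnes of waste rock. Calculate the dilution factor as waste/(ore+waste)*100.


Total material = ore + waste
= 2963 + 487 = 3450 tonnes
Dilution = waste / total * 100
= 487 / 3450 * 100
= 0.1411594203 * 100
= 14.1159%

14.1159%


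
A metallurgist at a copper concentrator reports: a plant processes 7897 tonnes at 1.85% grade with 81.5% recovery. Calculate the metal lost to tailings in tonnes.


27.0275 tonnes

Total metal in feed:
= 7897 * 1.85 / 100 = 146.0945 tonnes
Metal recovered:
= 146.0945 * 81.5 / 100 = 119.0670175 tonnes
Metal lost to tailings:
= 146.0945 - 119.0670175
= 27.0275 tonnes


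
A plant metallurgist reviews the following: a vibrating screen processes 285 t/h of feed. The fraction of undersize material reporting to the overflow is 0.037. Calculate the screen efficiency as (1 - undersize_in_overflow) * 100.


Screen efficiency = (1 - fraction of undersize in overflow) * 100
= (1 - 0.037) * 100
= 0.963 * 100
= 96.3%

96.3%


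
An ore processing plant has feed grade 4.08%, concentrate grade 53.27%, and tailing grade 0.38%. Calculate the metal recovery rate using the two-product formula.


91.3378%

Using the two-product formula:
R = 100 * c * (f - t) / (f * (c - t))
Numerator = 100 * 53.27 * (4.08 - 0.38)
= 100 * 53.27 * 3.7
= 19709.9
Denominator = 4.08 * (53.27 - 0.38)
= 4.08 * 52.89
= 215.7912
R = 19709.9 / 215.7912
= 91.3378%


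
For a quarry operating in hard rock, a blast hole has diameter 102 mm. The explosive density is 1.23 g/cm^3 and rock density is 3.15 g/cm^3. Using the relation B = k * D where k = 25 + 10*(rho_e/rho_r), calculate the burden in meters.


2.9483 m

First, compute k:
rho_e / rho_r = 1.23 / 3.15 = 0.3904761905
k = 25 + 10 * 0.3904761905 = 28.9047619
Then, compute burden:
B = k * D / 1000 = 28.9047619 * 102 / 1000
= 2948.285714 / 1000
= 2.9483 m


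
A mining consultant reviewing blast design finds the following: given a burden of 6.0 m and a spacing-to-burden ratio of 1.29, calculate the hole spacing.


7.74 m

Spacing = burden * ratio
= 6.0 * 1.29
= 7.74 m


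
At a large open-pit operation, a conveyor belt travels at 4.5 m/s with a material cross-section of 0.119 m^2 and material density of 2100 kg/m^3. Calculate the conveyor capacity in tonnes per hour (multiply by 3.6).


4048.38 t/h

Volumetric flow = speed * area
= 4.5 * 0.119 = 0.5355 m^3/s
Mass flow = volumetric * density
= 0.5355 * 2100 = 1124.55 kg/s
Convert to t/h: multiply by 3.6
Capacity = 1124.55 * 3.6
= 4048.38 t/h


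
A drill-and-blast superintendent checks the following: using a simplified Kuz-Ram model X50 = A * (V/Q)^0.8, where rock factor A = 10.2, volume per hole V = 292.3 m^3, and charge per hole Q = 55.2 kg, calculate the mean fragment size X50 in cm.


Compute V/Q:
V/Q = 292.3 / 55.2 = 5.295289855
Raise to the power 0.8:
(V/Q)^0.8 = 5.295289855^0.8 = 3.794126356
Multiply by A:
X50 = 10.2 * 3.794126356
= 38.7001 cm

38.7001 cm


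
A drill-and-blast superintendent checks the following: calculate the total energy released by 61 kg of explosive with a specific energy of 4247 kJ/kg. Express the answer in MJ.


259.067 MJ

Energy = mass * specific_energy / 1000
= 61 * 4247 / 1000
= 259067 / 1000
= 259.067 MJ


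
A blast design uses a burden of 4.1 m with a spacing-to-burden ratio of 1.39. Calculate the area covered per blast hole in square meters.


First, find the spacing:
Spacing = burden * ratio = 4.1 * 1.39
= 5.699 m
Then, calculate the area:
Area = burden * spacing = 4.1 * 5.699
= 23.3659 m^2

23.3659 m^2


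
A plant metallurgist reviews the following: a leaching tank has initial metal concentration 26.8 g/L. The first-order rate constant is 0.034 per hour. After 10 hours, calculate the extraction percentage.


Compute the exponent:
-k * t = -0.034 * 10 = -0.34
Remaining concentration:
C = 26.8 * exp(-0.34)
= 26.8 * 0.7117703228
= 19.07544465 g/L
Extracted = 26.8 - 19.07544465 = 7.72455535 g/L
Extraction % = 7.72455535 / 26.8 * 100
= 28.823%

28.823%


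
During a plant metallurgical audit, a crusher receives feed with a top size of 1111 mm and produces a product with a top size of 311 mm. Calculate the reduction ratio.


3.5723

Reduction ratio = feed size / product size
= 1111 / 311
= 3.5723


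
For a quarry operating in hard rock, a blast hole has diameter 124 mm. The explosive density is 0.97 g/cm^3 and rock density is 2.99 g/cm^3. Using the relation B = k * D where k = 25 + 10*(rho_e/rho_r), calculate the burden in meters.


3.5023 m

First, compute k:
rho_e / rho_r = 0.97 / 2.99 = 0.3244147157
k = 25 + 10 * 0.3244147157 = 28.24414716
Then, compute burden:
B = k * D / 1000 = 28.24414716 * 124 / 1000
= 3502.274247 / 1000
= 3.5023 m


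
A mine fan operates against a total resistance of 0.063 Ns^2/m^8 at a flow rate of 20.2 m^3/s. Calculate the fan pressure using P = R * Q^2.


Compute Q^2:
Q^2 = 20.2^2 = 408.04
Compute pressure:
P = R * Q^2 = 0.063 * 408.04
= 25.7065 Pa

25.7065 Pa


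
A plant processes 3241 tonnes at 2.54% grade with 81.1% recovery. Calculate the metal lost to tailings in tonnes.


15.5587 tonnes

Total metal in feed:
= 3241 * 2.54 / 100 = 82.3214 tonnes
Metal recovered:
= 82.3214 * 81.1 / 100 = 66.7626554 tonnes
Metal lost to tailings:
= 82.3214 - 66.7626554
= 15.5587 tonnes


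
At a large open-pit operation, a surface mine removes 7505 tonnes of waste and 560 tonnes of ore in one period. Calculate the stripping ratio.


Stripping ratio = waste tonnage / ore tonnage
= 7505 / 560
= 13.4018

13.4018


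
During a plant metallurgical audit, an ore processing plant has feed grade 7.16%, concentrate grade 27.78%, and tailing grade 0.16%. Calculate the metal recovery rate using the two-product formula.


Using the two-product formula:
R = 100 * c * (f - t) / (f * (c - t))
Numerator = 100 * 27.78 * (7.16 - 0.16)
= 100 * 27.78 * 7.0
= 19446.0
Denominator = 7.16 * (27.78 - 0.16)
= 7.16 * 27.62
= 197.7592
R = 19446.0 / 197.7592
= 98.3317%

98.3317%


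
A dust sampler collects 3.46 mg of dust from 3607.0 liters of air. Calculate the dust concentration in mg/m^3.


0.9592 mg/m^3

Convert liters to m^3: 1 m^3 = 1000 L
Concentration = mass / volume * 1000
= 3.46 / 3607.0 * 1000
= 0.0009592459107 * 1000
= 0.9592 mg/m^3


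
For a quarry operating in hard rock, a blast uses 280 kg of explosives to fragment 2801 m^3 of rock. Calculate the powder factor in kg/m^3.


Powder factor = explosive mass / rock volume
= 280 / 2801
= 0.1 kg/m^3

0.1 kg/m^3


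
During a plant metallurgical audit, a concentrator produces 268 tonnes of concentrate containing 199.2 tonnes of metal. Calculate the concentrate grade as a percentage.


Grade = (metal in concentrate / concentrate mass) * 100
= (199.2 / 268) * 100
= 0.7432835821 * 100
= 74.3284%

74.3284%


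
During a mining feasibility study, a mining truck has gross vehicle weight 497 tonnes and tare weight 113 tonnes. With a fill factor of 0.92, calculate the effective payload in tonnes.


353.28 tonnes

Maximum payload = gross - tare
= 497 - 113 = 384 tonnes
Effective payload = max payload * fill factor
= 384 * 0.92
= 353.28 tonnes


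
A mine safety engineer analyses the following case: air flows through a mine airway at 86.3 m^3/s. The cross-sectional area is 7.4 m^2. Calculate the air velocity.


11.6622 m/s

Velocity = flow rate / cross-sectional area
= 86.3 / 7.4
= 11.6622 m/s


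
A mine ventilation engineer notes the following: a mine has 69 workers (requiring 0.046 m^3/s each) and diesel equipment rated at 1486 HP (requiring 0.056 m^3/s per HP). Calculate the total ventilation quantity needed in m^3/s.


86.39 m^3/s

Airflow for workers:
Q_people = 69 * 0.046 = 3.174 m^3/s
Airflow for diesel equipment:
Q_diesel = 1486 * 0.056 = 83.216 m^3/s
Total ventilation:
Q_total = 3.174 + 83.216
= 86.39 m^3/s


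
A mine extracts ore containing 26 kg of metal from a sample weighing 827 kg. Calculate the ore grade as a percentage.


3.1439%

Ore grade = (metal mass / ore mass) * 100
= (26 / 827) * 100
= 0.03143893591 * 100
= 3.1439%


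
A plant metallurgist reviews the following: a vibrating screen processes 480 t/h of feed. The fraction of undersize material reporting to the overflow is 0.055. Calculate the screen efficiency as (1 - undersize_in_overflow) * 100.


94.5%

Screen efficiency = (1 - fraction of undersize in overflow) * 100
= (1 - 0.055) * 100
= 0.945 * 100
= 94.5%


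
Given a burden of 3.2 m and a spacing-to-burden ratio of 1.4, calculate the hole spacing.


4.48 m

Spacing = burden * ratio
= 3.2 * 1.4
= 4.48 m


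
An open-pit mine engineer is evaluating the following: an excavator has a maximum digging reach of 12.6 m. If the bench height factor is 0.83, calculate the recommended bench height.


Bench height = reach * factor
= 12.6 * 0.83
= 10.458 m

10.458 m


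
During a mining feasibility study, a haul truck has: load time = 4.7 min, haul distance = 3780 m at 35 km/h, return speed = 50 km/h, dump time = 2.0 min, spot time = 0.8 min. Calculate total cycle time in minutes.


Convert haul speed to m/min: 35 * 1000/60 = 583.3333333 m/min
Haul time = 3780 / 583.3333333 = 6.48 min
Convert return speed to m/min: 50 * 1000/60 = 833.3333333 m/min
Return time = 3780 / 833.3333333 = 4.536 min
Total cycle time:
= 4.7 + 6.48 + 2.0 + 4.536 + 0.8
= 18.516 min

18.516 min


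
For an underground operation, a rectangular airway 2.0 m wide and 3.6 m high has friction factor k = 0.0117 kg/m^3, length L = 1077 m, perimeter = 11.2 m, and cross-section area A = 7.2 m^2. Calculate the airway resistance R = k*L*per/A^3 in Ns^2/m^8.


Compute the numerator:
k * L * per = 0.0117 * 1077 * 11.2
= 141.13008
Compute the denominator:
A^3 = 7.2^3 = 373.248
Resistance:
R = 141.13008 / 373.248
= 0.3781 Ns^2/m^8

0.3781 Ns^2/m^8


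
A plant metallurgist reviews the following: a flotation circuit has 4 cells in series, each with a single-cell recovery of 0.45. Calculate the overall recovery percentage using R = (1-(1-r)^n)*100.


90.8494%

Complement of single-cell recovery:
1 - r = 1 - 0.45 = 0.55
Raise to power n:
(1 - r)^4 = 0.55^4 = 0.09150625
Overall recovery:
R = (1 - 0.09150625) * 100
= 90.8494%


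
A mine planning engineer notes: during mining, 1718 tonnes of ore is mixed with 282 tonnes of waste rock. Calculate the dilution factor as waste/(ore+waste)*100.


Total material = ore + waste
= 1718 + 282 = 2000 tonnes
Dilution = waste / total * 100
= 282 / 2000 * 100
= 0.141 * 100
= 14.1%

14.1%
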